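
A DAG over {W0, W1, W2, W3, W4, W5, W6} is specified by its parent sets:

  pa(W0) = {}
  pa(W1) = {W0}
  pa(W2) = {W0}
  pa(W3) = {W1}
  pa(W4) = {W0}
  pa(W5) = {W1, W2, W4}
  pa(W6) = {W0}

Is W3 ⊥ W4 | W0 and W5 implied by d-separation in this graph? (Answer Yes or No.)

No

Enumerating the 4 paths from W3 to W4 and testing each for blocking by {W0, W5}:
Path 1: W3 ← W1 → W5 ← W2 ← W0 → W4
  W0 is a fork here and W0 is conditioned on, so the path is blocked at W0.
Path 2: W3 ← W1 → W5 ← W4
  W1 is a fork and W1 is not conditioned on; W5 is a collider and W5 is conditioned on, which opens it — no node blocks this path, so it is active.
Path 3: W3 ← W1 ← W0 → W2 → W5 ← W4
  W0 is a fork here and W0 is conditioned on, so the path is blocked at W0.
Path 4: W3 ← W1 ← W0 → W4
  W0 is a fork here and W0 is conditioned on, so the path is blocked at W0.
At least one path is unblocked, so d-separation fails.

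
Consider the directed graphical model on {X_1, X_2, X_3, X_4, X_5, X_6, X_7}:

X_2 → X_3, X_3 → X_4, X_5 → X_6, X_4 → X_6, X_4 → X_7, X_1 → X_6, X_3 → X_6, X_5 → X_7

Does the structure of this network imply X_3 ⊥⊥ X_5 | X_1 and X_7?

There are 4 undirected paths between X_3 and X_5; checking each against the conditioning set {X_1, X_7}:
Path 1: X_3 → X_6 ← X_5
  X_6 is a collider here and neither X_6 nor any of its descendants is conditioned on, so the collider stays closed — the path is blocked at X_6.
Path 2: X_3 → X_6 ← X_4 → X_7 ← X_5
  X_6 is a collider here and neither X_6 nor any of its descendants is conditioned on, so the collider stays closed — the path is blocked at X_6.
Path 3: X_3 → X_4 → X_6 ← X_5
  X_6 is a collider here and neither X_6 nor any of its descendants is conditioned on, so the collider stays closed — the path is blocked at X_6.
Path 4: X_3 → X_4 → X_7 ← X_5
  X_4 is a chain and X_4 is not conditioned on; X_7 is a collider and X_7 is conditioned on, which opens it — no node blocks this path, so it is active.
At least one path is unblocked, so d-separation fails.

No — X_3 and X_5 are not d-separated given {X_1, X_7}.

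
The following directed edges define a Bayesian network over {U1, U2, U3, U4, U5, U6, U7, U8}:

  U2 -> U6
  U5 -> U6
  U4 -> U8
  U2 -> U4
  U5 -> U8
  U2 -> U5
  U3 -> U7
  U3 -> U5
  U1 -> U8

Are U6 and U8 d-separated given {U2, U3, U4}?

No

There are 4 undirected paths between U6 and U8; checking each against the conditioning set {U2, U3, U4}:
  1. U6 ← U2 → U4 → U8 — U2:fork[blocks]; U4:chain[blocks] ⇒ blocked
  2. U6 ← U2 → U5 → U8 — U2:fork[blocks]; U5:chain[open] ⇒ blocked
  3. U6 ← U5 ← U2 → U4 → U8 — U5:chain[open]; U2:fork[blocks]; U4:chain[blocks] ⇒ blocked
  4. U6 ← U5 → U8 — U5:fork[open] ⇒ active
At least one path is unblocked, so d-separation fails.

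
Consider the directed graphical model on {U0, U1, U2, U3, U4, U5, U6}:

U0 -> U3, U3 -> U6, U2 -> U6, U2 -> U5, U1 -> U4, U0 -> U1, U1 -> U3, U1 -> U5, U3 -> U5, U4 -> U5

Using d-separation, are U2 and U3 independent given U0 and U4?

Yes

6 paths connect U2 and U3; each must be blocked for d-separation to hold:
Path 1: U2 → U6 ← U3
  U6 is a collider here and neither U6 nor any of its descendants is conditioned on, so the collider stays closed — the path is blocked at U6.
Path 2: U2 → U5 ← U4 ← U1 → U3
  U5 is a collider here and neither U5 nor any of its descendants is conditioned on, so the collider stays closed — the path is blocked at U5.
Path 3: U2 → U5 ← U4 ← U1 ← U0 → U3
  U5 is a collider here and neither U5 nor any of its descendants is conditioned on, so the collider stays closed — the path is blocked at U5.
Path 4: U2 → U5 ← U3
  U5 is a collider here and neither U5 nor any of its descendants is conditioned on, so the collider stays closed — the path is blocked at U5.
Path 5: U2 → U5 ← U1 → U3
  U5 is a collider here and neither U5 nor any of its descendants is conditioned on, so the collider stays closed — the path is blocked at U5.
Path 6: U2 → U5 ← U1 ← U0 → U3
  U5 is a collider here and neither U5 nor any of its descendants is conditioned on, so the collider stays closed — the path is blocked at U5.
Every path is blocked, so U2 and U3 are d-separated given {U0, U4}.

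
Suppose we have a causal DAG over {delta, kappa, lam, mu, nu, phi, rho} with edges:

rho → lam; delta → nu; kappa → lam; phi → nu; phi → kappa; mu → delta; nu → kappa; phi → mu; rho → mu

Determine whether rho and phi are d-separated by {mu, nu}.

No

Enumerating the 6 paths from rho to phi and testing each for blocking by {mu, nu}:
  1. rho → lam ← kappa ← nu ← phi — lam:collider[blocks]; kappa:chain[open]; nu:chain[blocks] ⇒ blocked
  2. rho → lam ← kappa ← nu ← delta ← mu ← phi — lam:collider[blocks]; kappa:chain[open]; nu:chain[blocks]; delta:chain[open]; mu:chain[blocks] ⇒ blocked
  3. rho → lam ← kappa ← phi — lam:collider[blocks]; kappa:chain[open] ⇒ blocked
  4. rho → mu ← phi — mu:collider[open] ⇒ active
  5. rho → mu → delta → nu → kappa ← phi — mu:chain[blocks]; delta:chain[open]; nu:chain[blocks]; kappa:collider[blocks] ⇒ blocked
  6. rho → mu → delta → nu ← phi — mu:chain[blocks]; delta:chain[open]; nu:collider[open] ⇒ blocked
Because an active path exists, rho and phi are not d-separated.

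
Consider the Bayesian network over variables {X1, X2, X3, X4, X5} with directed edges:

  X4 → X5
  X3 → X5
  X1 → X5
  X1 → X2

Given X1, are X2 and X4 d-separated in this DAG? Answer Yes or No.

Yes

There is one path between X2 and X4:
  1. X2 ← X1 → X5 ← X4 — X1:fork[blocks]; X5:collider[blocks] ⇒ blocked
Every path is blocked, so X2 and X4 are d-separated given {X1}.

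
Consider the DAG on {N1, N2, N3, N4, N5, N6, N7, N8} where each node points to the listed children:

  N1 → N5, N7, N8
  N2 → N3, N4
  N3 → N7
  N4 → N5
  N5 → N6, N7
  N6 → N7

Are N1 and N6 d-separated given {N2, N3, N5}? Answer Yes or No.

We examine all 6 paths between N1 and N6:
Path 1: N1 → N5 → N6
  N5 is a chain here and N5 is conditioned on, so the path is blocked at N5.
Path 2: N1 → N5 → N7 ← N6
  N5 is a chain here and N5 is conditioned on, so the path is blocked at N5.
Path 3: N1 → N5 ← N4 ← N2 → N3 → N7 ← N6
  N2 is a fork here and N2 is conditioned on, so the path is blocked at N2.
Path 4: N1 → N7 ← N6
  N7 is a collider here and neither N7 nor any of its descendants is conditioned on, so the collider stays closed — the path is blocked at N7.
Path 5: N1 → N7 ← N5 → N6
  N7 is a collider here and neither N7 nor any of its descendants is conditioned on, so the collider stays closed — the path is blocked at N7.
Path 6: N1 → N7 ← N3 ← N2 → N4 → N5 → N6
  N7 is a collider here and neither N7 nor any of its descendants is conditioned on, so the collider stays closed — the path is blocked at N7.
Every path is blocked, so N1 and N6 are d-separated given {N2, N3, N5}.

Yes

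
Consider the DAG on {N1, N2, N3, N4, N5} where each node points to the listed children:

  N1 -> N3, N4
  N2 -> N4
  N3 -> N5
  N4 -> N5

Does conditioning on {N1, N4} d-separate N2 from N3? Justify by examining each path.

There are 2 undirected paths between N2 and N3; checking each against the conditioning set {N1, N4}:
Path 1: N2 → N4 ← N1 → N3
  N1 is a fork here and N1 is conditioned on, so the path is blocked at N1.
Path 2: N2 → N4 → N5 ← N3
  N4 is a chain here and N4 is conditioned on, so the path is blocked at N4.
Since every path is blocked, d-separation holds.

Yes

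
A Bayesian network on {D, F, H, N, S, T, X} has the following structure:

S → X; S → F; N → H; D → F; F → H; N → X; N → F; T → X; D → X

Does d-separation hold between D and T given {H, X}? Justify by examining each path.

There are 4 undirected paths between D and T; checking each against the conditioning set {H, X}:
Path 1: D → X ← T
  X is a collider and X is conditioned on, which opens it — no node blocks this path, so it is active.
Path 2: D → F ← N → X ← T
  F is a collider and its descendant H is conditioned on, which opens it; N is a fork and N is not conditioned on; X is a collider and X is conditioned on, which opens it — no node blocks this path, so it is active.
Path 3: D → F → H ← N → X ← T
  F is a chain and F is not conditioned on; H is a collider and H is conditioned on, which opens it; N is a fork and N is not conditioned on; X is a collider and X is conditioned on, which opens it — no node blocks this path, so it is active.
Path 4: D → F ← S → X ← T
  F is a collider and its descendant H is conditioned on, which opens it; S is a fork and S is not conditioned on; X is a collider and X is conditioned on, which opens it — no node blocks this path, so it is active.
Since the path D → X ← T is active, D and T are not d-separated given {H, X}.

No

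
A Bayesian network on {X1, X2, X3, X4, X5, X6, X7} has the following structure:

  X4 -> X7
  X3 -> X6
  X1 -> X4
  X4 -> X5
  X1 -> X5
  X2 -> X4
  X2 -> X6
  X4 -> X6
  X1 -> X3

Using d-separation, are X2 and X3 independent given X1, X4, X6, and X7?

6 paths connect X2 and X3; each must be blocked for d-separation to hold:
Path 1: X2 → X4 → X6 ← X3
  X4 is a chain here and X4 is conditioned on, so the path is blocked at X4.
Path 2: X2 → X4 → X5 ← X1 → X3
  X4 is a chain here and X4 is conditioned on, so the path is blocked at X4.
Path 3: X2 → X4 ← X1 → X3
  X1 is a fork here and X1 is conditioned on, so the path is blocked at X1.
Path 4: X2 → X6 ← X4 → X5 ← X1 → X3
  X4 is a fork here and X4 is conditioned on, so the path is blocked at X4.
Path 5: X2 → X6 ← X4 ← X1 → X3
  X4 is a chain here and X4 is conditioned on, so the path is blocked at X4.
Path 6: X2 → X6 ← X3
  X6 is a collider and X6 is conditioned on, which opens it — no node blocks this path, so it is active.
Since the path X2 → X6 ← X3 is active, X2 and X3 are not d-separated given {X1, X4, X6, X7}.

No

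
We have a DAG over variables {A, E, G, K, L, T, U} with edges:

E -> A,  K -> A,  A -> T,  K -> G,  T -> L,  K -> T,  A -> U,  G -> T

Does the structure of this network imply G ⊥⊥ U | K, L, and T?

4 paths connect G and U; each must be blocked for d-separation to hold:
Path 1: G ← K → A → U
  K is a fork here and K is conditioned on, so the path is blocked at K.
Path 2: G ← K → T ← A → U
  K is a fork here and K is conditioned on, so the path is blocked at K.
Path 3: G → T ← A → U
  T is a collider and T is conditioned on, which opens it; A is a fork and A is not conditioned on — no node blocks this path, so it is active.
Path 4: G → T ← K → A → U
  K is a fork here and K is conditioned on, so the path is blocked at K.
Because an active path exists, G and U are not d-separated.

No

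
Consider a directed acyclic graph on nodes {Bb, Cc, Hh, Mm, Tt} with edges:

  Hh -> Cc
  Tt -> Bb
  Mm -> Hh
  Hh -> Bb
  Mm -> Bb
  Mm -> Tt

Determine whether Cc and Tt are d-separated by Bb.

4 paths connect Cc and Tt; each must be blocked for d-separation to hold:
Path 1: Cc ← Hh ← Mm → Tt
  Hh is a chain and Hh is not conditioned on; Mm is a fork and Mm is not conditioned on — no node blocks this path, so it is active.
Path 2: Cc ← Hh ← Mm → Bb ← Tt
  Hh is a chain and Hh is not conditioned on; Mm is a fork and Mm is not conditioned on; Bb is a collider and Bb is conditioned on, which opens it — no node blocks this path, so it is active.
Path 3: Cc ← Hh → Bb ← Tt
  Hh is a fork and Hh is not conditioned on; Bb is a collider and Bb is conditioned on, which opens it — no node blocks this path, so it is active.
Path 4: Cc ← Hh → Bb ← Mm → Tt
  Hh is a fork and Hh is not conditioned on; Bb is a collider and Bb is conditioned on, which opens it; Mm is a fork and Mm is not conditioned on — no node blocks this path, so it is active.
Since the path Cc ← Hh ← Mm → Tt is active, Cc and Tt are not d-separated given {Bb}.

No — Cc and Tt are not d-separated given {Bb}.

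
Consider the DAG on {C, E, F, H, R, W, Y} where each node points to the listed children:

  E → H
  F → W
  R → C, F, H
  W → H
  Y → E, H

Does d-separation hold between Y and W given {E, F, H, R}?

We examine all 4 paths between Y and W:
Path 1: Y → H ← W
  H is a collider and H is conditioned on, which opens it — no node blocks this path, so it is active.
Path 2: Y → H ← R → F → W
  R is a fork here and R is conditioned on, so the path is blocked at R.
Path 3: Y → E → H ← W
  E is a chain here and E is conditioned on, so the path is blocked at E.
Path 4: Y → E → H ← R → F → W
  E is a chain here and E is conditioned on, so the path is blocked at E.
At least one path is unblocked, so d-separation fails.

No — Y and W are not d-separated given {E, F, H, R}.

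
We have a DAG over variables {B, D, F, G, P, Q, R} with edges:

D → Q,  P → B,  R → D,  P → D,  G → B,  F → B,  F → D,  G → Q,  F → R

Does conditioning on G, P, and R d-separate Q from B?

No

Enumerating the 4 paths from Q to B and testing each for blocking by {G, P, R}:
Path 1: Q ← D ← F → B
  D is a chain and D is not conditioned on; F is a fork and F is not conditioned on — no node blocks this path, so it is active.
Path 2: Q ← D ← R ← F → B
  R is a chain here and R is conditioned on, so the path is blocked at R.
Path 3: Q ← D ← P → B
  P is a fork here and P is conditioned on, so the path is blocked at P.
Path 4: Q ← G → B
  G is a fork here and G is conditioned on, so the path is blocked at G.
Since the path Q ← D ← F → B is active, Q and B are not d-separated given {G, P, R}.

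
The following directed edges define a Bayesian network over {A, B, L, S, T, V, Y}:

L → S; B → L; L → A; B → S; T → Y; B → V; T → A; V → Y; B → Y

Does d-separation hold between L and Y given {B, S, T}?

There are 5 undirected paths between L and Y; checking each against the conditioning set {B, S, T}:
Path 1: L → S ← B → V → Y
  B is a fork here and B is conditioned on, so the path is blocked at B.
Path 2: L → S ← B → Y
  B is a fork here and B is conditioned on, so the path is blocked at B.
Path 3: L ← B → V → Y
  B is a fork here and B is conditioned on, so the path is blocked at B.
Path 4: L ← B → Y
  B is a fork here and B is conditioned on, so the path is blocked at B.
Path 5: L → A ← T → Y
  A is a collider here and neither A nor any of its descendants is conditioned on, so the collider stays closed — the path is blocked at A.
Since every path is blocked, d-separation holds.

Yes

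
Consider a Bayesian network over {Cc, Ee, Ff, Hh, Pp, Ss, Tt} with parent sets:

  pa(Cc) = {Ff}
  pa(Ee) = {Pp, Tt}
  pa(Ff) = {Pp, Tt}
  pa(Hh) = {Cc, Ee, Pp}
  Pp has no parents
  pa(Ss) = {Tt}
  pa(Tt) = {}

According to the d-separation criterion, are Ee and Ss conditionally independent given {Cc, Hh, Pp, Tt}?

There are 5 undirected paths between Ee and Ss; checking each against the conditioning set {Cc, Hh, Pp, Tt}:
Path 1: Ee ← Tt → Ss
  Tt is a fork here and Tt is conditioned on, so the path is blocked at Tt.
Path 2: Ee → Hh ← Cc ← Ff ← Tt → Ss
  Cc is a chain here and Cc is conditioned on, so the path is blocked at Cc.
Path 3: Ee → Hh ← Pp → Ff ← Tt → Ss
  Pp is a fork here and Pp is conditioned on, so the path is blocked at Pp.
Path 4: Ee ← Pp → Ff ← Tt → Ss
  Pp is a fork here and Pp is conditioned on, so the path is blocked at Pp.
Path 5: Ee ← Pp → Hh ← Cc ← Ff ← Tt → Ss
  Pp is a fork here and Pp is conditioned on, so the path is blocked at Pp.
Every path is blocked, so Ee and Ss are d-separated given {Cc, Hh, Pp, Tt}.

Yes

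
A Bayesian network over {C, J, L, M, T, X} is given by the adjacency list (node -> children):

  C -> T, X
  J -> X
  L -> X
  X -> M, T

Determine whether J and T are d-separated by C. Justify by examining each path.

No

Enumerating the 2 paths from J to T and testing each for blocking by {C}:
  1. J → X → T — X:chain[open] ⇒ active
  2. J → X ← C → T — X:collider[blocks]; C:fork[blocks] ⇒ blocked
Since the path J → X → T is active, J and T are not d-separated given {C}.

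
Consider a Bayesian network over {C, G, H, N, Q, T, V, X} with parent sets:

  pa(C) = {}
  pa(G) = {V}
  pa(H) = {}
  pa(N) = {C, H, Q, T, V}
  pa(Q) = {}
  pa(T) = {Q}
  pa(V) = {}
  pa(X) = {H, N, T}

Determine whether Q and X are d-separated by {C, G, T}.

We examine all 6 paths between Q and X:
  1. Q → T → X — T:chain[blocks] ⇒ blocked
  2. Q → T → N → X — T:chain[blocks]; N:chain[open] ⇒ blocked
  3. Q → T → N ← H → X — T:chain[blocks]; N:collider[blocks]; H:fork[open] ⇒ blocked
  4. Q → N → X — N:chain[open] ⇒ active
  5. Q → N ← T → X — N:collider[blocks]; T:fork[blocks] ⇒ blocked
  6. Q → N ← H → X — N:collider[blocks]; H:fork[open] ⇒ blocked
Since the path Q → N → X is active, Q and X are not d-separated given {C, G, T}.

No — Q and X are not d-separated given {C, G, T}.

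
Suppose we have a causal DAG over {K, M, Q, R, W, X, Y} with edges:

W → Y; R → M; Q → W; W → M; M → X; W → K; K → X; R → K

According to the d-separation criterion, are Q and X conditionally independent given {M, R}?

No — Q and X are not d-separated given {M, R}.

4 paths connect Q and X; each must be blocked for d-separation to hold:
  1. Q → W → K ← R → M → X — W:chain[open]; K:collider[blocks]; R:fork[blocks]; M:chain[blocks] ⇒ blocked
  2. Q → W → K → X — W:chain[open]; K:chain[open] ⇒ active
  3. Q → W → M ← R → K → X — W:chain[open]; M:collider[open]; R:fork[blocks]; K:chain[open] ⇒ blocked
  4. Q → W → M → X — W:chain[open]; M:chain[blocks] ⇒ blocked
At least one path is unblocked, so d-separation fails.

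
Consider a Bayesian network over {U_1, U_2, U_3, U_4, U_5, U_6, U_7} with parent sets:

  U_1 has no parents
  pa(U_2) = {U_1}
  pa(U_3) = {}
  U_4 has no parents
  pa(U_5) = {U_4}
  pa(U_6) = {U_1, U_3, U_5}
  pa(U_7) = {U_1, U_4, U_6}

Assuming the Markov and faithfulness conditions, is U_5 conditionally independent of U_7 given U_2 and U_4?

No

We examine all 3 paths between U_5 and U_7:
Path 1: U_5 ← U_4 → U_7
  U_4 is a fork here and U_4 is conditioned on, so the path is blocked at U_4.
Path 2: U_5 → U_6 → U_7
  U_6 is a chain and U_6 is not conditioned on — no node blocks this path, so it is active.
Path 3: U_5 → U_6 ← U_1 → U_7
  U_6 is a collider here and neither U_6 nor any of its descendants is conditioned on, so the collider stays closed — the path is blocked at U_6.
At least one path is unblocked, so d-separation fails.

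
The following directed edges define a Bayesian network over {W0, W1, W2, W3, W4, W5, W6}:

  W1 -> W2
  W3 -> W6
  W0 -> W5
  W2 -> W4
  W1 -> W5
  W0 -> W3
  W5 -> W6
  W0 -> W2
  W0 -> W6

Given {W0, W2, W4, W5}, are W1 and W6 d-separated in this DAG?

There are 6 undirected paths between W1 and W6; checking each against the conditioning set {W0, W2, W4, W5}:
Path 1: W1 → W2 ← W0 → W3 → W6
  W0 is a fork here and W0 is conditioned on, so the path is blocked at W0.
Path 2: W1 → W2 ← W0 → W6
  W0 is a fork here and W0 is conditioned on, so the path is blocked at W0.
Path 3: W1 → W2 ← W0 → W5 → W6
  W0 is a fork here and W0 is conditioned on, so the path is blocked at W0.
Path 4: W1 → W5 ← W0 → W3 → W6
  W0 is a fork here and W0 is conditioned on, so the path is blocked at W0.
Path 5: W1 → W5 ← W0 → W6
  W0 is a fork here and W0 is conditioned on, so the path is blocked at W0.
Path 6: W1 → W5 → W6
  W5 is a chain here and W5 is conditioned on, so the path is blocked at W5.
Every path is blocked, so W1 and W6 are d-separated given {W0, W2, W4, W5}.

Yes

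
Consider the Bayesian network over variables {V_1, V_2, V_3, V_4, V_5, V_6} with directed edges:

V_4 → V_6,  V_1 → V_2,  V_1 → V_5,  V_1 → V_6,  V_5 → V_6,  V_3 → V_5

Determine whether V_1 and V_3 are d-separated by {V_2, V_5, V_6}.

There are 2 undirected paths between V_1 and V_3; checking each against the conditioning set {V_2, V_5, V_6}:
  1. V_1 → V_5 ← V_3 — V_5:collider[open] ⇒ active
  2. V_1 → V_6 ← V_5 ← V_3 — V_6:collider[open]; V_5:chain[blocks] ⇒ blocked
Because an active path exists, V_1 and V_3 are not d-separated.

No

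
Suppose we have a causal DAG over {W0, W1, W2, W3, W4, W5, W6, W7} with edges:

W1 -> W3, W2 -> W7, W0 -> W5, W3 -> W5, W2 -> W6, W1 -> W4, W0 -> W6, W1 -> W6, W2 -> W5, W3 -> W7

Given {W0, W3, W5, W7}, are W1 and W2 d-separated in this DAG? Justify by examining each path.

There are 6 undirected paths between W1 and W2; checking each against the conditioning set {W0, W3, W5, W7}:
Path 1: W1 → W6 ← W0 → W5 ← W2
  W6 is a collider here and neither W6 nor any of its descendants is conditioned on, so the collider stays closed — the path is blocked at W6.
Path 2: W1 → W6 ← W0 → W5 ← W3 → W7 ← W2
  W6 is a collider here and neither W6 nor any of its descendants is conditioned on, so the collider stays closed — the path is blocked at W6.
Path 3: W1 → W6 ← W2
  W6 is a collider here and neither W6 nor any of its descendants is conditioned on, so the collider stays closed — the path is blocked at W6.
Path 4: W1 → W3 → W5 ← W0 → W6 ← W2
  W3 is a chain here and W3 is conditioned on, so the path is blocked at W3.
Path 5: W1 → W3 → W5 ← W2
  W3 is a chain here and W3 is conditioned on, so the path is blocked at W3.
Path 6: W1 → W3 → W7 ← W2
  W3 is a chain here and W3 is conditioned on, so the path is blocked at W3.
All paths are blocked; W1 ⊥ W2 | {W0, W3, W5, W7} holds.

Yes — W1 and W2 are d-separated given {W0, W3, W5, W7}.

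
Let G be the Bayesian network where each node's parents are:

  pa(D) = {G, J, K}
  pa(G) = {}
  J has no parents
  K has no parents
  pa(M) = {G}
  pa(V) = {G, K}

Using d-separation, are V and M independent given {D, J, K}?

We examine all 2 paths between V and M:
Path 1: V ← G → M
  G is a fork and G is not conditioned on — no node blocks this path, so it is active.
Path 2: V ← K → D ← G → M
  K is a fork here and K is conditioned on, so the path is blocked at K.
Because an active path exists, V and M are not d-separated.

No — V and M are not d-separated given {D, J, K}.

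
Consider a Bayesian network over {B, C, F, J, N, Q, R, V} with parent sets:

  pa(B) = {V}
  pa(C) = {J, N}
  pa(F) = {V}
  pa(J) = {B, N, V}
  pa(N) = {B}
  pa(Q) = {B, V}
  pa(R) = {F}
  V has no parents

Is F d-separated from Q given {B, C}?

5 paths connect F and Q; each must be blocked for d-separation to hold:
Path 1: F ← V → B → Q
  B is a chain here and B is conditioned on, so the path is blocked at B.
Path 2: F ← V → J ← B → Q
  B is a fork here and B is conditioned on, so the path is blocked at B.
Path 3: F ← V → J ← N ← B → Q
  B is a fork here and B is conditioned on, so the path is blocked at B.
Path 4: F ← V → J → C ← N ← B → Q
  B is a fork here and B is conditioned on, so the path is blocked at B.
Path 5: F ← V → Q
  V is a fork and V is not conditioned on — no node blocks this path, so it is active.
At least one path is unblocked, so d-separation fails.

No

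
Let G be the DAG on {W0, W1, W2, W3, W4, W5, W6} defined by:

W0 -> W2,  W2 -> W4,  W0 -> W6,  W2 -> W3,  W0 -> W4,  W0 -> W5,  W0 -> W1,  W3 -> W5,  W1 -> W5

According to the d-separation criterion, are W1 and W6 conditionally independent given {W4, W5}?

No — W1 and W6 are not d-separated given {W4, W5}.

4 paths connect W1 and W6; each must be blocked for d-separation to hold:
Path 1: W1 ← W0 → W6
  W0 is a fork and W0 is not conditioned on — no node blocks this path, so it is active.
Path 2: W1 → W5 ← W0 → W6
  W5 is a collider and W5 is conditioned on, which opens it; W0 is a fork and W0 is not conditioned on — no node blocks this path, so it is active.
Path 3: W1 → W5 ← W3 ← W2 ← W0 → W6
  W5 is a collider and W5 is conditioned on, which opens it; W3 is a chain and W3 is not conditioned on; W2 is a chain and W2 is not conditioned on; W0 is a fork and W0 is not conditioned on — no node blocks this path, so it is active.
Path 4: W1 → W5 ← W3 ← W2 → W4 ← W0 → W6
  W5 is a collider and W5 is conditioned on, which opens it; W3 is a chain and W3 is not conditioned on; W2 is a fork and W2 is not conditioned on; W4 is a collider and W4 is conditioned on, which opens it; W0 is a fork and W0 is not conditioned on — no node blocks this path, so it is active.
Since the path W1 ← W0 → W6 is active, W1 and W6 are not d-separated given {W4, W5}.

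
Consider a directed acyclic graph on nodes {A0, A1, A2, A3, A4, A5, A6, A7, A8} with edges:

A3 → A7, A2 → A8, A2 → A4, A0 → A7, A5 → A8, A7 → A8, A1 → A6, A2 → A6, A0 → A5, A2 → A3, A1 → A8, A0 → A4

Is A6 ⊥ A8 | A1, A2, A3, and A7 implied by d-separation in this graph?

Yes

6 paths connect A6 and A8; each must be blocked for d-separation to hold:
  1. A6 ← A1 → A8 — A1:fork[blocks] ⇒ blocked
  2. A6 ← A2 → A4 ← A0 → A5 → A8 — A2:fork[blocks]; A4:collider[blocks]; A0:fork[open]; A5:chain[open] ⇒ blocked
  3. A6 ← A2 → A4 ← A0 → A7 → A8 — A2:fork[blocks]; A4:collider[blocks]; A0:fork[open]; A7:chain[blocks] ⇒ blocked
  4. A6 ← A2 → A8 — A2:fork[blocks] ⇒ blocked
  5. A6 ← A2 → A3 → A7 ← A0 → A5 → A8 — A2:fork[blocks]; A3:chain[blocks]; A7:collider[open]; A0:fork[open]; A5:chain[open] ⇒ blocked
  6. A6 ← A2 → A3 → A7 → A8 — A2:fork[blocks]; A3:chain[blocks]; A7:chain[blocks] ⇒ blocked
All paths are blocked; A6 ⊥ A8 | {A1, A2, A3, A7} holds.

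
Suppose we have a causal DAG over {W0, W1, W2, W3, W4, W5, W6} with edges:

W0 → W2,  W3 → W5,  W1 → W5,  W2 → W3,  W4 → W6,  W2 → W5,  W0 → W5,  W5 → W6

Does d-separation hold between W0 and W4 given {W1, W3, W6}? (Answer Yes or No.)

We examine all 3 paths between W0 and W4:
Path 1: W0 → W2 → W5 → W6 ← W4
  W2 is a chain and W2 is not conditioned on; W5 is a chain and W5 is not conditioned on; W6 is a collider and W6 is conditioned on, which opens it — no node blocks this path, so it is active.
Path 2: W0 → W2 → W3 → W5 → W6 ← W4
  W3 is a chain here and W3 is conditioned on, so the path is blocked at W3.
Path 3: W0 → W5 → W6 ← W4
  W5 is a chain and W5 is not conditioned on; W6 is a collider and W6 is conditioned on, which opens it — no node blocks this path, so it is active.
At least one path is unblocked, so d-separation fails.

No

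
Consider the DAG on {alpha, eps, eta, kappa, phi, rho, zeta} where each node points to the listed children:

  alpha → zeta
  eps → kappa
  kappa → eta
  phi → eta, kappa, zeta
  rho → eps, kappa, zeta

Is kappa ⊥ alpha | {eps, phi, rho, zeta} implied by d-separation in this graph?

We examine all 4 paths between kappa and alpha:
  1. kappa ← rho → zeta ← alpha — rho:fork[blocks]; zeta:collider[open] ⇒ blocked
  2. kappa ← phi → zeta ← alpha — phi:fork[blocks]; zeta:collider[open] ⇒ blocked
  3. kappa ← eps ← rho → zeta ← alpha — eps:chain[blocks]; rho:fork[blocks]; zeta:collider[open] ⇒ blocked
  4. kappa → eta ← phi → zeta ← alpha — eta:collider[blocks]; phi:fork[blocks]; zeta:collider[open] ⇒ blocked
All paths are blocked; kappa ⊥ alpha | {eps, phi, rho, zeta} holds.

Yes — kappa and alpha are d-separated given {eps, phi, rho, zeta}.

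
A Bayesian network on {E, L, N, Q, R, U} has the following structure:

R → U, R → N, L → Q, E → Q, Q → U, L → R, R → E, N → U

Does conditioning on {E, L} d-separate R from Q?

We examine all 4 paths between R and Q:
Path 1: R → N → U ← Q
  U is a collider here and neither U nor any of its descendants is conditioned on, so the collider stays closed — the path is blocked at U.
Path 2: R ← L → Q
  L is a fork here and L is conditioned on, so the path is blocked at L.
Path 3: R → U ← Q
  U is a collider here and neither U nor any of its descendants is conditioned on, so the collider stays closed — the path is blocked at U.
Path 4: R → E → Q
  E is a chain here and E is conditioned on, so the path is blocked at E.
Every path is blocked, so R and Q are d-separated given {E, L}.

Yes — R and Q are d-separated given {E, L}.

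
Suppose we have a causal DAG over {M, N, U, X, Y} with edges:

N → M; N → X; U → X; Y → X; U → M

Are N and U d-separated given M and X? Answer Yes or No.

We examine all 2 paths between N and U:
Path 1: N → X ← U
  X is a collider and X is conditioned on, which opens it — no node blocks this path, so it is active.
Path 2: N → M ← U
  M is a collider and M is conditioned on, which opens it — no node blocks this path, so it is active.
Since the path N → X ← U is active, N and U are not d-separated given {M, X}.

No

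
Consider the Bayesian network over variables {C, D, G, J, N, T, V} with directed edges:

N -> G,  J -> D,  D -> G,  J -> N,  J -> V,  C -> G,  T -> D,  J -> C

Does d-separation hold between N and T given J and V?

We examine all 4 paths between N and T:
  1. N ← J → C → G ← D ← T — J:fork[blocks]; C:chain[open]; G:collider[blocks]; D:chain[open] ⇒ blocked
  2. N ← J → D ← T — J:fork[blocks]; D:collider[blocks] ⇒ blocked
  3. N → G ← C ← J → D ← T — G:collider[blocks]; C:chain[open]; J:fork[blocks]; D:collider[blocks] ⇒ blocked
  4. N → G ← D ← T — G:collider[blocks]; D:chain[open] ⇒ blocked
Since every path is blocked, d-separation holds.

Yes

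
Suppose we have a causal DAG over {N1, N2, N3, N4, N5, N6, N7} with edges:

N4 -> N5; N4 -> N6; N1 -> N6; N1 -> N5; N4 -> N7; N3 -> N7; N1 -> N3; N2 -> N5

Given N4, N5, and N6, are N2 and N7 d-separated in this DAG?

No

We examine all 4 paths between N2 and N7:
Path 1: N2 → N5 ← N4 → N6 ← N1 → N3 → N7
  N4 is a fork here and N4 is conditioned on, so the path is blocked at N4.
Path 2: N2 → N5 ← N4 → N7
  N4 is a fork here and N4 is conditioned on, so the path is blocked at N4.
Path 3: N2 → N5 ← N1 → N3 → N7
  N5 is a collider and N5 is conditioned on, which opens it; N1 is a fork and N1 is not conditioned on; N3 is a chain and N3 is not conditioned on — no node blocks this path, so it is active.
Path 4: N2 → N5 ← N1 → N6 ← N4 → N7
  N4 is a fork here and N4 is conditioned on, so the path is blocked at N4.
Since the path N2 → N5 ← N1 → N3 → N7 is active, N2 and N7 are not d-separated given {N4, N5, N6}.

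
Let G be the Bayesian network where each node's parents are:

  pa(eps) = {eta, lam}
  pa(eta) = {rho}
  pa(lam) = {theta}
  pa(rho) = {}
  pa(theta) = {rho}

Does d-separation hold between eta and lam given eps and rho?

We examine all 2 paths between eta and lam:
Path 1: eta ← rho → theta → lam
  rho is a fork here and rho is conditioned on, so the path is blocked at rho.
Path 2: eta → eps ← lam
  eps is a collider and eps is conditioned on, which opens it — no node blocks this path, so it is active.
At least one path is unblocked, so d-separation fails.

No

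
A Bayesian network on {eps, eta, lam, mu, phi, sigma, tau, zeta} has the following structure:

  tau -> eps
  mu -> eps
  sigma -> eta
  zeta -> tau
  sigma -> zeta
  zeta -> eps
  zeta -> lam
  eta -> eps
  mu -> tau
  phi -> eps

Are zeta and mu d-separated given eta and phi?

6 paths connect zeta and mu; each must be blocked for d-separation to hold:
Path 1: zeta ← sigma → eta → eps ← mu
  eta is a chain here and eta is conditioned on, so the path is blocked at eta.
Path 2: zeta ← sigma → eta → eps ← tau ← mu
  eta is a chain here and eta is conditioned on, so the path is blocked at eta.
Path 3: zeta → eps ← mu
  eps is a collider here and neither eps nor any of its descendants is conditioned on, so the collider stays closed — the path is blocked at eps.
Path 4: zeta → eps ← tau ← mu
  eps is a collider here and neither eps nor any of its descendants is conditioned on, so the collider stays closed — the path is blocked at eps.
Path 5: zeta → tau ← mu
  tau is a collider here and neither tau nor any of its descendants is conditioned on, so the collider stays closed — the path is blocked at tau.
Path 6: zeta → tau → eps ← mu
  eps is a collider here and neither eps nor any of its descendants is conditioned on, so the collider stays closed — the path is blocked at eps.
Since every path is blocked, d-separation holds.

Yes — zeta and mu are d-separated given {eta, phi}.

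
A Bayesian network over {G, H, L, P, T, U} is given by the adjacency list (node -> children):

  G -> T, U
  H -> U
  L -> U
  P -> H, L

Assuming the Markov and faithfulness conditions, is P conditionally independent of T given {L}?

Yes — P and T are d-separated given {L}.

There are 2 undirected paths between P and T; checking each against the conditioning set {L}:
Path 1: P → H → U ← G → T
  U is a collider here and neither U nor any of its descendants is conditioned on, so the collider stays closed — the path is blocked at U.
Path 2: P → L → U ← G → T
  L is a chain here and L is conditioned on, so the path is blocked at L.
Every path is blocked, so P and T are d-separated given {L}.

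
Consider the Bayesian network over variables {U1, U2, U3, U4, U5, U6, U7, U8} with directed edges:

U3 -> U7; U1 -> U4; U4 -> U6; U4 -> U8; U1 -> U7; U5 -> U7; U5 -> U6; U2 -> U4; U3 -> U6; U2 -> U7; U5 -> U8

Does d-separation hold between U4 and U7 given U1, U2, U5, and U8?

Yes

Enumerating the 6 paths from U4 to U7 and testing each for blocking by {U1, U2, U5, U8}:
Path 1: U4 ← U1 → U7
  U1 is a fork here and U1 is conditioned on, so the path is blocked at U1.
Path 2: U4 ← U2 → U7
  U2 is a fork here and U2 is conditioned on, so the path is blocked at U2.
Path 3: U4 → U6 ← U3 → U7
  U6 is a collider here and neither U6 nor any of its descendants is conditioned on, so the collider stays closed — the path is blocked at U6.
Path 4: U4 → U6 ← U5 → U7
  U6 is a collider here and neither U6 nor any of its descendants is conditioned on, so the collider stays closed — the path is blocked at U6.
Path 5: U4 → U8 ← U5 → U6 ← U3 → U7
  U5 is a fork here and U5 is conditioned on, so the path is blocked at U5.
Path 6: U4 → U8 ← U5 → U7
  U5 is a fork here and U5 is conditioned on, so the path is blocked at U5.
Every path is blocked, so U4 and U7 are d-separated given {U1, U2, U5, U8}.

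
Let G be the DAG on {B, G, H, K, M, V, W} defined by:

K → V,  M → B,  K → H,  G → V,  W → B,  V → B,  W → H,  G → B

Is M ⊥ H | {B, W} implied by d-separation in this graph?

No — M and H are not d-separated given {B, W}.

We examine all 3 paths between M and H:
  1. M → B ← W → H — B:collider[open]; W:fork[blocks] ⇒ blocked
  2. M → B ← G → V ← K → H — B:collider[open]; G:fork[open]; V:collider[open]; K:fork[open] ⇒ active
  3. M → B ← V ← K → H — B:collider[open]; V:chain[open]; K:fork[open] ⇒ active
At least one path is unblocked, so d-separation fails.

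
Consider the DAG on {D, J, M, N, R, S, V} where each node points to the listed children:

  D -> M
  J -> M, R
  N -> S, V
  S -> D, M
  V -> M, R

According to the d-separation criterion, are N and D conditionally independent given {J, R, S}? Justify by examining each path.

Yes

6 paths connect N and D; each must be blocked for d-separation to hold:
Path 1: N → S → D
  S is a chain here and S is conditioned on, so the path is blocked at S.
Path 2: N → S → M ← D
  S is a chain here and S is conditioned on, so the path is blocked at S.
Path 3: N → V → R ← J → M ← S → D
  J is a fork here and J is conditioned on, so the path is blocked at J.
Path 4: N → V → R ← J → M ← D
  J is a fork here and J is conditioned on, so the path is blocked at J.
Path 5: N → V → M ← S → D
  M is a collider here and neither M nor any of its descendants is conditioned on, so the collider stays closed — the path is blocked at M.
Path 6: N → V → M ← D
  M is a collider here and neither M nor any of its descendants is conditioned on, so the collider stays closed — the path is blocked at M.
Every path is blocked, so N and D are d-separated given {J, R, S}.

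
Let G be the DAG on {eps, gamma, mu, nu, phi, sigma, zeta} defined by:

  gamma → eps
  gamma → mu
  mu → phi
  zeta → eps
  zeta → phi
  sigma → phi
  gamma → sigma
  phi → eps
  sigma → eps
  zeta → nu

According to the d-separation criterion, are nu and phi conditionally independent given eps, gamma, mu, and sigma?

6 paths connect nu and phi; each must be blocked for d-separation to hold:
Path 1: nu ← zeta → phi
  zeta is a fork and zeta is not conditioned on — no node blocks this path, so it is active.
Path 2: nu ← zeta → eps ← phi
  zeta is a fork and zeta is not conditioned on; eps is a collider and eps is conditioned on, which opens it — no node blocks this path, so it is active.
Path 3: nu ← zeta → eps ← gamma → mu → phi
  gamma is a fork here and gamma is conditioned on, so the path is blocked at gamma.
Path 4: nu ← zeta → eps ← gamma → sigma → phi
  gamma is a fork here and gamma is conditioned on, so the path is blocked at gamma.
Path 5: nu ← zeta → eps ← sigma → phi
  sigma is a fork here and sigma is conditioned on, so the path is blocked at sigma.
Path 6: nu ← zeta → eps ← sigma ← gamma → mu → phi
  sigma is a chain here and sigma is conditioned on, so the path is blocked at sigma.
Since the path nu ← zeta → phi is active, nu and phi are not d-separated given {eps, gamma, mu, sigma}.

No — nu and phi are not d-separated given {eps, gamma, mu, sigma}.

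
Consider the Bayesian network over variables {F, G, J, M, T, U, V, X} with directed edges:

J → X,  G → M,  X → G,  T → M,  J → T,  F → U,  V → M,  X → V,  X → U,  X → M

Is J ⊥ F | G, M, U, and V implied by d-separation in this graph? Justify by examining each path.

Enumerating the 4 paths from J to F and testing each for blocking by {G, M, U, V}:
  1. J → X → U ← F — X:chain[open]; U:collider[open] ⇒ active
  2. J → T → M ← G ← X → U ← F — T:chain[open]; M:collider[open]; G:chain[blocks]; X:fork[open]; U:collider[open] ⇒ blocked
  3. J → T → M ← V ← X → U ← F — T:chain[open]; M:collider[open]; V:chain[blocks]; X:fork[open]; U:collider[open] ⇒ blocked
  4. J → T → M ← X → U ← F — T:chain[open]; M:collider[open]; X:fork[open]; U:collider[open] ⇒ active
At least one path is unblocked, so d-separation fails.

No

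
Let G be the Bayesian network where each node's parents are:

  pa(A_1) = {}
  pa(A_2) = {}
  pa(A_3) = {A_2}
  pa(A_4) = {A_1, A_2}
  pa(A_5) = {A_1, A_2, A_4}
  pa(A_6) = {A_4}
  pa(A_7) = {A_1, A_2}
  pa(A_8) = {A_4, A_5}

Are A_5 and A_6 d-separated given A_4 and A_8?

Yes — A_5 and A_6 are d-separated given {A_4, A_8}.

6 paths connect A_5 and A_6; each must be blocked for d-separation to hold:
  1. A_5 ← A_4 → A_6 — A_4:fork[blocks] ⇒ blocked
  2. A_5 ← A_2 → A_4 → A_6 — A_2:fork[open]; A_4:chain[blocks] ⇒ blocked
  3. A_5 ← A_2 → A_7 ← A_1 → A_4 → A_6 — A_2:fork[open]; A_7:collider[blocks]; A_1:fork[open]; A_4:chain[blocks] ⇒ blocked
  4. A_5 → A_8 ← A_4 → A_6 — A_8:collider[open]; A_4:fork[blocks] ⇒ blocked
  5. A_5 ← A_1 → A_4 → A_6 — A_1:fork[open]; A_4:chain[blocks] ⇒ blocked
  6. A_5 ← A_1 → A_7 ← A_2 → A_4 → A_6 — A_1:fork[open]; A_7:collider[blocks]; A_2:fork[open]; A_4:chain[blocks] ⇒ blocked
Since every path is blocked, d-separation holds.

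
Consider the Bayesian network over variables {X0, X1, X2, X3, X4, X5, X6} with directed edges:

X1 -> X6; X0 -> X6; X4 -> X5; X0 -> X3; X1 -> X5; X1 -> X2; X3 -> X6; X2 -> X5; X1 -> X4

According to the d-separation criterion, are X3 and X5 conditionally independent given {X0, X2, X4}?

We examine all 6 paths between X3 and X5:
Path 1: X3 ← X0 → X6 ← X1 → X2 → X5
  X0 is a fork here and X0 is conditioned on, so the path is blocked at X0.
Path 2: X3 ← X0 → X6 ← X1 → X4 → X5
  X0 is a fork here and X0 is conditioned on, so the path is blocked at X0.
Path 3: X3 ← X0 → X6 ← X1 → X5
  X0 is a fork here and X0 is conditioned on, so the path is blocked at X0.
Path 4: X3 → X6 ← X1 → X2 → X5
  X6 is a collider here and neither X6 nor any of its descendants is conditioned on, so the collider stays closed — the path is blocked at X6.
Path 5: X3 → X6 ← X1 → X4 → X5
  X6 is a collider here and neither X6 nor any of its descendants is conditioned on, so the collider stays closed — the path is blocked at X6.
Path 6: X3 → X6 ← X1 → X5
  X6 is a collider here and neither X6 nor any of its descendants is conditioned on, so the collider stays closed — the path is blocked at X6.
All paths are blocked; X3 ⊥ X5 | {X0, X2, X4} holds.

Yes — X3 and X5 are d-separated given {X0, X2, X4}.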